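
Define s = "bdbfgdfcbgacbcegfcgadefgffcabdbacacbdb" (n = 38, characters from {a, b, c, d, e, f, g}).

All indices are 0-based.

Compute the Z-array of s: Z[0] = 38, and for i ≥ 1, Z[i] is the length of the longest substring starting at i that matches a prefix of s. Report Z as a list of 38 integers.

Z[0]=38
i=1: outside box; Z[1]=0
i=2: outside box; Z[2]=1 grow→box=[2,3)
i=3: outside box; Z[3]=0
i=4: outside box; Z[4]=0
i=5: outside box; Z[5]=0
i=6: outside box; Z[6]=0
i=7: outside box; Z[7]=0
i=8: outside box; Z[8]=1 grow→box=[8,9)
i=9: outside box; Z[9]=0
i=10: outside box; Z[10]=0
i=11: outside box; Z[11]=0
i=12: outside box; Z[12]=1 grow→box=[12,13)
i=13: outside box; Z[13]=0
i=14: outside box; Z[14]=0
i=15: outside box; Z[15]=0
i=16: outside box; Z[16]=0
i=17: outside box; Z[17]=0
i=18: outside box; Z[18]=0
i=19: outside box; Z[19]=0
i=20: outside box; Z[20]=0
i=21: outside box; Z[21]=0
i=22: outside box; Z[22]=0
i=23: outside box; Z[23]=0
i=24: outside box; Z[24]=0
i=25: outside box; Z[25]=0
i=26: outside box; Z[26]=0
i=27: outside box; Z[27]=0
i=28: outside box; Z[28]=3 grow→box=[28,31)
i=29: min(r-i=2, Z[1]=0)=0; Z[29]=0
i=30: min(r-i=1, Z[2]=1)=1; Z[30]=1
i=31: outside box; Z[31]=0
i=32: outside box; Z[32]=0
i=33: outside box; Z[33]=0
i=34: outside box; Z[34]=0
i=35: outside box; Z[35]=3 grow→box=[35,38)
i=36: min(r-i=2, Z[1]=0)=0; Z[36]=0
i=37: min(r-i=1, Z[2]=1)=1; Z[37]=1

[38, 0, 1, 0, 0, 0, 0, 0, 1, 0, 0, 0, 1, 0, 0, 0, 0, 0, 0, 0, 0, 0, 0, 0, 0, 0, 0, 0, 3, 0, 1, 0, 0, 0, 0, 3, 0, 1]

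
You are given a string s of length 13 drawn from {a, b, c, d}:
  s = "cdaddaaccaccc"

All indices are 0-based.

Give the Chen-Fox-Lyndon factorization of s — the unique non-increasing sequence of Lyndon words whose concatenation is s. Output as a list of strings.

["cd", "add", "aaccaccc"]

emit factor 1: 'cd' (i=0, period=2)
emit factor 2: 'add' (i=2, period=3)
emit factor 3: 'aaccaccc' (i=5, period=8)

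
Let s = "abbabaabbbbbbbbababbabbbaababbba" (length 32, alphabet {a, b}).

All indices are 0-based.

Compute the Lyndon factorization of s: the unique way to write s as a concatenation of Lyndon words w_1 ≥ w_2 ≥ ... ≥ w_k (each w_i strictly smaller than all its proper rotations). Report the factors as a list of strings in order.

["abb", "ab", "aabbbbbbbbababbabbb", "aababbb", "a"]

emit factor 1: 'abb' (i=0, period=3)
emit factor 2: 'ab' (i=3, period=2)
emit factor 3: 'aabbbbbbbbababbabbb' (i=5, period=19)
emit factor 4: 'aababbb' (i=24, period=7)
emit factor 5: 'a' (i=31, period=1)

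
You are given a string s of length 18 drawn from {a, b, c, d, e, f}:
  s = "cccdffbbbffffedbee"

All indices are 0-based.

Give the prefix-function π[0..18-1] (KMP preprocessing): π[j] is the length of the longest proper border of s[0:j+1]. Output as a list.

[0, 1, 2, 0, 0, 0, 0, 0, 0, 0, 0, 0, 0, 0, 0, 0, 0, 0]

π[0] = 0
j=1 s[j]='c': π[1]=1 (border 'c')
j=2 s[j]='c': π[2]=2 (border 'cc')
j=3 s[j]='d': k: 2→1→0; π[3]=0 (border '')
j=4 s[j]='f': π[4]=0 (border '')
j=5 s[j]='f': π[5]=0 (border '')
j=6 s[j]='b': π[6]=0 (border '')
j=7 s[j]='b': π[7]=0 (border '')
j=8 s[j]='b': π[8]=0 (border '')
j=9 s[j]='f': π[9]=0 (border '')
j=10 s[j]='f': π[10]=0 (border '')
j=11 s[j]='f': π[11]=0 (border '')
j=12 s[j]='f': π[12]=0 (border '')
j=13 s[j]='e': π[13]=0 (border '')
j=14 s[j]='d': π[14]=0 (border '')
j=15 s[j]='b': π[15]=0 (border '')
j=16 s[j]='e': π[16]=0 (border '')
j=17 s[j]='e': π[17]=0 (border '')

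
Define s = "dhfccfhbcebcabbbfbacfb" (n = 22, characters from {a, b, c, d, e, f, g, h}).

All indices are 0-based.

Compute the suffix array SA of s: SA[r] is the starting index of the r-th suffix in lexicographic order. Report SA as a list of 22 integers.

[12, 18, 21, 17, 13, 14, 10, 7, 15, 11, 3, 8, 19, 4, 0, 9, 20, 16, 2, 5, 6, 1]

rank→(start, suffix):
  0 → (12, 'abbbfbacfb')
  1 → (18, 'acfb')
  2 → (21, 'b')
  3 → (17, 'bacfb')
  4 → (13, 'bbbfbacfb')
  5 → (14, 'bbfbacfb')
  6 → (10, 'bcabbbfbacfb')
  7 → (7, 'bcebcabbbfbacfb')
  8 → (15, 'bfbacfb')
  9 → (11, 'cabbbfbacfb')
  10 → (3, 'ccfhbcebcabbbfbacfb')
  11 → (8, 'cebcabbbfbacfb')
  12 → (19, 'cfb')
  13 → (4, 'cfhbcebcabbbfbacfb')
  14 → (0, 'dhfccfhbcebcabbbfbacfb')
  15 → (9, 'ebcabbbfbacfb')
  16 → (20, 'fb')
  17 → (16, 'fbacfb')
  18 → (2, 'fccfhbcebcabbbfbacfb')
  19 → (5, 'fhbcebcabbbfbacfb')
  20 → (6, 'hbcebcabbbfbacfb')
  21 → (1, 'hfccfhbcebcabbbfbacfb')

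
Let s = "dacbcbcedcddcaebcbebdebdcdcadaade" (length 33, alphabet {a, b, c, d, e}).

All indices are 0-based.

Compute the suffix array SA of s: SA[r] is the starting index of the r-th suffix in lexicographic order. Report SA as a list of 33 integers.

rank→(start, suffix):
  0 → (29, 'aade')
  1 → (1, 'acbcbcedcddcaebcbebdebdcdcadaade')
  2 → (27, 'adaade')
  3 → (30, 'ade')
  4 → (13, 'aebcbebdebdcdcadaade')
  5 → (3, 'bcbcedcddcaebcbebdebdcdcadaade')
  6 → (15, 'bcbebdebdcdcadaade')
  7 → (5, 'bcedcddcaebcbebdebdcdcadaade')
  8 → (22, 'bdcdcadaade')
  9 → (19, 'bdebdcdcadaade')
  10 → (17, 'bebdebdcdcadaade')
  11 → (26, 'cadaade')
  12 → (12, 'caebcbebdebdcdcadaade')
  13 → (2, 'cbcbcedcddcaebcbebdebdcdcadaade')
  14 → (4, 'cbcedcddcaebcbebdebdcdcadaade')
  15 → (16, 'cbebdebdcdcadaade')
  16 → (24, 'cdcadaade')
  17 → (9, 'cddcaebcbebdebdcdcadaade')
  18 → (6, 'cedcddcaebcbebdebdcdcadaade')
  19 → (28, 'daade')
  20 → (0, 'dacbcbcedcddcaebcbebdebdcdcadaade')
  21 → (25, 'dcadaade')
  22 → (11, 'dcaebcbebdebdcdcadaade')
  23 → (23, 'dcdcadaade')
  24 → (8, 'dcddcaebcbebdebdcdcadaade')
  25 → (10, 'ddcaebcbebdebdcdcadaade')
  26 → (31, 'de')
  27 → (20, 'debdcdcadaade')
  28 → (32, 'e')
  29 → (14, 'ebcbebdebdcdcadaade')
  30 → (21, 'ebdcdcadaade')
  31 → (18, 'ebdebdcdcadaade')
  32 → (7, 'edcddcaebcbebdebdcdcadaade')

[29, 1, 27, 30, 13, 3, 15, 5, 22, 19, 17, 26, 12, 2, 4, 16, 24, 9, 6, 28, 0, 25, 11, 23, 8, 10, 31, 20, 32, 14, 21, 18, 7]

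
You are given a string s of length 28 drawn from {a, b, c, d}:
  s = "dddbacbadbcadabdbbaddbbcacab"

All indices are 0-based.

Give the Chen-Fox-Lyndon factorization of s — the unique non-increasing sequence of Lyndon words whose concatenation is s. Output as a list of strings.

emit factor 1: 'd' (i=0, period=1)
emit factor 2: 'd' (i=1, period=1)
emit factor 3: 'd' (i=2, period=1)
emit factor 4: 'b' (i=3, period=1)
emit factor 5: 'acbadbcad' (i=4, period=9)
emit factor 6: 'abdbbaddbbcac' (i=13, period=13)
emit factor 7: 'ab' (i=26, period=2)

["d", "d", "d", "b", "acbadbcad", "abdbbaddbbcac", "ab"]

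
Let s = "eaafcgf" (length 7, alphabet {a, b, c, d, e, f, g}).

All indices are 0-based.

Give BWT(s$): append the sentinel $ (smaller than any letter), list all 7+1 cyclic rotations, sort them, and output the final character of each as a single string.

feaf$gac

rank  rotation  last
    0  $eaafcgf  f
    1  aafcgf$e  e
    2  afcgf$ea  a
    3  cgf$eaaf  f
    4  eaafcgf$  $
    5  f$eaafcg  g
    6  fcgf$eaa  a
    7  gf$eaafc  c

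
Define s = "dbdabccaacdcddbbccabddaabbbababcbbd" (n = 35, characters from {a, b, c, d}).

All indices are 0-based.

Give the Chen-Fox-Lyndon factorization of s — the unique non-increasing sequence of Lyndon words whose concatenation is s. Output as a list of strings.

emit factor 1: 'd' (i=0, period=1)
emit factor 2: 'bd' (i=1, period=2)
emit factor 3: 'abcc' (i=3, period=4)
emit factor 4: 'aacdcddbbccabdd' (i=7, period=15)
emit factor 5: 'aabbbababcbbd' (i=22, period=13)

["d", "bd", "abcc", "aacdcddbbccabdd", "aabbbababcbbd"]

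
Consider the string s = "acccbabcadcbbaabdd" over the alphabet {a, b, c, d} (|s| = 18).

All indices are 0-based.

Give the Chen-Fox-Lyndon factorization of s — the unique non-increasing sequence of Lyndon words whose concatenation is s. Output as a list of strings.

emit factor 1: 'acccb' (i=0, period=5)
emit factor 2: 'abcadcbb' (i=5, period=8)
emit factor 3: 'aabdd' (i=13, period=5)

["acccb", "abcadcbb", "aabdd"]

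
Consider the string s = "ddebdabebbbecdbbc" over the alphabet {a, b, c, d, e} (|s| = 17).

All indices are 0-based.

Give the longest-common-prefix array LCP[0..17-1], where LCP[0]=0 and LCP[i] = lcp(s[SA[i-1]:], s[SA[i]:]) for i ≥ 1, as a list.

[0, 0, 2, 2, 1, 1, 1, 2, 0, 1, 0, 1, 1, 1, 0, 2, 1]

rank→(start, suffix):
  0 → (5, 'abebbbecdbbc')
  1 → (8, 'bbbecdbbc')
  2 → (14, 'bbc')
  3 → (9, 'bbecdbbc')
  4 → (15, 'bc')
  5 → (3, 'bdabebbbecdbbc')
  6 → (6, 'bebbbecdbbc')
  7 → (10, 'becdbbc')
  8 → (16, 'c')
  9 → (12, 'cdbbc')
  10 → (4, 'dabebbbecdbbc')
  11 → (13, 'dbbc')
  12 → (0, 'ddebdabebbbecdbbc')
  13 → (1, 'debdabebbbecdbbc')
  14 → (7, 'ebbbecdbbc')
  15 → (2, 'ebdabebbbecdbbc')
  16 → (11, 'ecdbbc')

SA = [5, 8, 14, 9, 15, 3, 6, 10, 16, 12, 4, 13, 0, 1, 7, 2, 11]
rank  pair      lcp
   1  s[5:],s[8:]  0  ''
   2  s[8:],s[14:]  2  'bb'
   3  s[14:],s[9:]  2  'bb'
   4  s[9:],s[15:]  1  'b'
   5  s[15:],s[3:]  1  'b'
   6  s[3:],s[6:]  1  'b'
   7  s[6:],s[10:]  2  'be'
   8  s[10:],s[16:]  0  ''
   9  s[16:],s[12:]  1  'c'
  10  s[12:],s[4:]  0  ''
  11  s[4:],s[13:]  1  'd'
  12  s[13:],s[0:]  1  'd'
  13  s[0:],s[1:]  1  'd'
  14  s[1:],s[7:]  0  ''
  15  s[7:],s[2:]  2  'eb'
  16  s[2:],s[11:]  1  'e'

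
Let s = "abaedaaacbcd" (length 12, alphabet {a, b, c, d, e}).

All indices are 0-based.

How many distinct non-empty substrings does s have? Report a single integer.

sorted suffixes:
  #0 SA[0]=5  'aaacbcd'
  #1 SA[1]=6  'aacbcd'
  #2 SA[2]=0  'abaedaaacbcd'
  #3 SA[3]=7  'acbcd'
  #4 SA[4]=2  'aedaaacbcd'
  #5 SA[5]=1  'baedaaacbcd'
  #6 SA[6]=9  'bcd'
  #7 SA[7]=8  'cbcd'
  #8 SA[8]=10  'cd'
  #9 SA[9]=11  'd'
  #10 SA[10]=4  'daaacbcd'
  #11 SA[11]=3  'edaaacbcd'

SA = [5, 6, 0, 7, 2, 1, 9, 8, 10, 11, 4, 3]
rank  pair      lcp
   1  s[5:],s[6:]  2  'aa'
   2  s[6:],s[0:]  1  'a'
   3  s[0:],s[7:]  1  'a'
   4  s[7:],s[2:]  1  'a'
   5  s[2:],s[1:]  0  ''
   6  s[1:],s[9:]  1  'b'
   7  s[9:],s[8:]  0  ''
   8  s[8:],s[10:]  1  'c'
   9  s[10:],s[11:]  0  ''
  10  s[11:],s[4:]  1  'd'
  11  s[4:],s[3:]  0  ''

n(n+1)/2 = 12·13/2 = 78
Σ LCP = 0 + 2 + 1 + 1 + 1 + 0 + 1 + 0 + 1 + 0 + 1 + 0 = 8
distinct = 78 − 8 = 70

70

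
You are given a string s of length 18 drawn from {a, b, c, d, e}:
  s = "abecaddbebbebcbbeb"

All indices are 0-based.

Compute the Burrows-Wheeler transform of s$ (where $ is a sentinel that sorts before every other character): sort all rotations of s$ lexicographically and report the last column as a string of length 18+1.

rank  rotation             last
    0  $abecaddbebbebcbbeb  b
    1  abecaddbebbebcbbeb$  $
    2  addbebbebcbbeb$abec  c
    3  b$abecaddbebbebcbbe  e
    4  bbeb$abecaddbebbebc  c
    5  bbebcbbeb$abecaddbe  e
    6  bcbbeb$abecaddbebbe  e
    7  beb$abecaddbebbebcb  b
    8  bebbebcbbeb$abecadd  d
    9  bebcbbeb$abecaddbeb  b
   10  becaddbebbebcbbeb$a  a
   11  caddbebbebcbbeb$abe  e
   12  cbbeb$abecaddbebbeb  b
   13  dbebbebcbbeb$abecad  d
   14  ddbebbebcbbeb$abeca  a
   15  eb$abecaddbebbebcbb  b
   16  ebbebcbbeb$abecaddb  b
   17  ebcbbeb$abecaddbebb  b
   18  ecaddbebbebcbbeb$ab  b

b$ceceebdbaebdabbbb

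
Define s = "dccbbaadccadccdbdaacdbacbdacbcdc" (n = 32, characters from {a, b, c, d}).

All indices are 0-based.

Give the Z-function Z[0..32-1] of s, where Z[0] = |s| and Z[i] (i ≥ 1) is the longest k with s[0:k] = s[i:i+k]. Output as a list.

Z[0]=32
i=1: outside box; Z[1]=0
i=2: outside box; Z[2]=0
i=3: outside box; Z[3]=0
i=4: outside box; Z[4]=0
i=5: outside box; Z[5]=0
i=6: outside box; Z[6]=0
i=7: outside box; Z[7]=3 grow→box=[7,10)
i=8: min(r-i=2, Z[1]=0)=0; Z[8]=0
i=9: min(r-i=1, Z[2]=0)=0; Z[9]=0
i=10: outside box; Z[10]=0
i=11: outside box; Z[11]=3 grow→box=[11,14)
i=12: min(r-i=2, Z[1]=0)=0; Z[12]=0
i=13: min(r-i=1, Z[2]=0)=0; Z[13]=0
i=14: outside box; Z[14]=1 grow→box=[14,15)
i=15: outside box; Z[15]=0
i=16: outside box; Z[16]=1 grow→box=[16,17)
i=17: outside box; Z[17]=0
i=18: outside box; Z[18]=0
i=19: outside box; Z[19]=0
i=20: outside box; Z[20]=1 grow→box=[20,21)
i=21: outside box; Z[21]=0
i=22: outside box; Z[22]=0
i=23: outside box; Z[23]=0
i=24: outside box; Z[24]=0
i=25: outside box; Z[25]=1 grow→box=[25,26)
i=26: outside box; Z[26]=0
i=27: outside box; Z[27]=0
i=28: outside box; Z[28]=0
i=29: outside box; Z[29]=0
i=30: outside box; Z[30]=2 grow→box=[30,32)
i=31: min(r-i=1, Z[1]=0)=0; Z[31]=0

[32, 0, 0, 0, 0, 0, 0, 3, 0, 0, 0, 3, 0, 0, 1, 0, 1, 0, 0, 0, 1, 0, 0, 0, 0, 1, 0, 0, 0, 0, 2, 0]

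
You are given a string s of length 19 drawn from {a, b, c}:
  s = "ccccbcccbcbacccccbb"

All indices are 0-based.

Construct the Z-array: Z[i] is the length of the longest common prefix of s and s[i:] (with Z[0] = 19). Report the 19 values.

Z[0]=19
i=1: outside box; Z[1]=3 extend→box=[1,4)
i=2: min(r-i=2, Z[1]=3)=2; Z[2]=2
i=3: min(r-i=1, Z[2]=2)=1; Z[3]=1
i=4: outside box; Z[4]=0
i=5: outside box; Z[5]=3 extend→box=[5,8)
i=6: min(r-i=2, Z[1]=3)=2; Z[6]=2
i=7: min(r-i=1, Z[2]=2)=1; Z[7]=1
i=8: outside box; Z[8]=0
i=9: outside box; Z[9]=1 extend→box=[9,10)
i=10: outside box; Z[10]=0
i=11: outside box; Z[11]=0
i=12: outside box; Z[12]=4 extend→box=[12,16)
i=13: min(r-i=3, Z[1]=3)=3; Z[13]=5 extend→box=[13,18)
i=14: min(r-i=4, Z[1]=3)=3; Z[14]=3
i=15: min(r-i=3, Z[2]=2)=2; Z[15]=2
i=16: min(r-i=2, Z[3]=1)=1; Z[16]=1
i=17: min(r-i=1, Z[4]=0)=0; Z[17]=0
i=18: outside box; Z[18]=0

[19, 3, 2, 1, 0, 3, 2, 1, 0, 1, 0, 0, 4, 5, 3, 2, 1, 0, 0]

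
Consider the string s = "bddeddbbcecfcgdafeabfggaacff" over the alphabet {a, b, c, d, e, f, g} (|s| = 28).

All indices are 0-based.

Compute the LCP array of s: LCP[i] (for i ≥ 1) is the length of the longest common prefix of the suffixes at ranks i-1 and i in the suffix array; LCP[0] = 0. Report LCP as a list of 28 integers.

[0, 1, 1, 1, 0, 1, 1, 1, 0, 1, 2, 1, 0, 1, 1, 2, 1, 0, 1, 1, 0, 1, 1, 1, 1, 0, 1, 1]

sorted suffixes:
  #0 SA[0]=23  'aacff'
  #1 SA[1]=18  'abfggaacff'
  #2 SA[2]=24  'acff'
  #3 SA[3]=15  'afeabfggaacff'
  #4 SA[4]=6  'bbcecfcgdafeabfggaacff'
  #5 SA[5]=7  'bcecfcgdafeabfggaacff'
  #6 SA[6]=0  'bddeddbbcecfcgdafeabfggaacff'
  #7 SA[7]=19  'bfggaacff'
  #8 SA[8]=8  'cecfcgdafeabfggaacff'
  #9 SA[9]=10  'cfcgdafeabfggaacff'
  #10 SA[10]=25  'cff'
  #11 SA[11]=12  'cgdafeabfggaacff'
  #12 SA[12]=14  'dafeabfggaacff'
  #13 SA[13]=5  'dbbcecfcgdafeabfggaacff'
  #14 SA[14]=4  'ddbbcecfcgdafeabfggaacff'
  #15 SA[15]=1  'ddeddbbcecfcgdafeabfggaacff'
  #16 SA[16]=2  'deddbbcecfcgdafeabfggaacff'
  #17 SA[17]=17  'eabfggaacff'
  #18 SA[18]=9  'ecfcgdafeabfggaacff'
  #19 SA[19]=3  'eddbbcecfcgdafeabfggaacff'
  #20 SA[20]=27  'f'
  #21 SA[21]=11  'fcgdafeabfggaacff'
  #22 SA[22]=16  'feabfggaacff'
  #23 SA[23]=26  'ff'
  #24 SA[24]=20  'fggaacff'
  #25 SA[25]=22  'gaacff'
  #26 SA[26]=13  'gdafeabfggaacff'
  #27 SA[27]=21  'ggaacff'

SA = [23, 18, 24, 15, 6, 7, 0, 19, 8, 10, 25, 12, 14, 5, 4, 1, 2, 17, 9, 3, 27, 11, 16, 26, 20, 22, 13, 21]
i: (SA[i-1],SA[i]) lcp shared
  1: (23,18) 1 'a'
  2: (18,24) 1 'a'
  3: (24,15) 1 'a'
  4: (15,6) 0 ''
  5: (6,7) 1 'b'
  6: (7,0) 1 'b'
  7: (0,19) 1 'b'
  8: (19,8) 0 ''
  9: (8,10) 1 'c'
  10: (10,25) 2 'cf'
  11: (25,12) 1 'c'
  12: (12,14) 0 ''
  13: (14,5) 1 'd'
  14: (5,4) 1 'd'
  15: (4,1) 2 'dd'
  16: (1,2) 1 'd'
  17: (2,17) 0 ''
  18: (17,9) 1 'e'
  19: (9,3) 1 'e'
  20: (3,27) 0 ''
  21: (27,11) 1 'f'
  22: (11,16) 1 'f'
  23: (16,26) 1 'f'
  24: (26,20) 1 'f'
  25: (20,22) 0 ''
  26: (22,13) 1 'g'
  27: (13,21) 1 'g'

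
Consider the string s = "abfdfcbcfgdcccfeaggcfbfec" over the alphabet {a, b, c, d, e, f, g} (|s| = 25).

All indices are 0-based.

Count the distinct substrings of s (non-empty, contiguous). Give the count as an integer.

rank | idx | suffix
   0 |   0 | abfdfcbcfgdcccfeaggcfbfec
   1 |  16 | aggcfbfec
   2 |   6 | bcfgdcccfeaggcfbfec
   3 |   1 | bfdfcbcfgdcccfeaggcfbfec
   4 |  21 | bfec
   5 |  24 | c
   6 |   5 | cbcfgdcccfeaggcfbfec
   7 |  11 | cccfeaggcfbfec
   8 |  12 | ccfeaggcfbfec
   9 |  19 | cfbfec
  10 |  13 | cfeaggcfbfec
  11 |   7 | cfgdcccfeaggcfbfec
  12 |  10 | dcccfeaggcfbfec
  13 |   3 | dfcbcfgdcccfeaggcfbfec
  14 |  15 | eaggcfbfec
  15 |  23 | ec
  16 |  20 | fbfec
  17 |   4 | fcbcfgdcccfeaggcfbfec
  18 |   2 | fdfcbcfgdcccfeaggcfbfec
  19 |  14 | feaggcfbfec
  20 |  22 | fec
  21 |   8 | fgdcccfeaggcfbfec
  22 |  18 | gcfbfec
  23 |   9 | gdcccfeaggcfbfec
  24 |  17 | ggcfbfec

SA = [0, 16, 6, 1, 21, 24, 5, 11, 12, 19, 13, 7, 10, 3, 15, 23, 20, 4, 2, 14, 22, 8, 18, 9, 17]
i: (SA[i-1],SA[i]) lcp shared
  1: (0,16) 1 'a'
  2: (16,6) 0 ''
  3: (6,1) 1 'b'
  4: (1,21) 2 'bf'
  5: (21,24) 0 ''
  6: (24,5) 1 'c'
  7: (5,11) 1 'c'
  8: (11,12) 2 'cc'
  9: (12,19) 1 'c'
  10: (19,13) 2 'cf'
  11: (13,7) 2 'cf'
  12: (7,10) 0 ''
  13: (10,3) 1 'd'
  14: (3,15) 0 ''
  15: (15,23) 1 'e'
  16: (23,20) 0 ''
  17: (20,4) 1 'f'
  18: (4,2) 1 'f'
  19: (2,14) 1 'f'
  20: (14,22) 2 'fe'
  21: (22,8) 1 'f'
  22: (8,18) 0 ''
  23: (18,9) 1 'g'
  24: (9,17) 1 'g'

n(n+1)/2 = 25·26/2 = 325
Σ LCP = 0 + 1 + 0 + 1 + 2 + 0 + 1 + 1 + 2 + 1 + 2 + 2 + 0 + 1 + 0 + 1 + 0 + 1 + 1 + 1 + 2 + 1 + 0 + 1 + 1 = 23
distinct = 325 − 23 = 302

302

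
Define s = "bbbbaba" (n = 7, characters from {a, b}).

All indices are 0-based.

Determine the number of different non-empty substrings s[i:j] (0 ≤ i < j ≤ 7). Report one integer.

19

sorted suffixes:
  #0 SA[0]=6  'a'
  #1 SA[1]=4  'aba'
  #2 SA[2]=5  'ba'
  #3 SA[3]=3  'baba'
  #4 SA[4]=2  'bbaba'
  #5 SA[5]=1  'bbbaba'
  #6 SA[6]=0  'bbbbaba'

SA = [6, 4, 5, 3, 2, 1, 0]
i: (SA[i-1],SA[i]) lcp shared
  1: (6,4) 1 'a'
  2: (4,5) 0 ''
  3: (5,3) 2 'ba'
  4: (3,2) 1 'b'
  5: (2,1) 2 'bb'
  6: (1,0) 3 'bbb'

n(n+1)/2 = 7·8/2 = 28
Σ LCP = 0 + 1 + 0 + 2 + 1 + 2 + 3 = 9
distinct = 28 − 9 = 19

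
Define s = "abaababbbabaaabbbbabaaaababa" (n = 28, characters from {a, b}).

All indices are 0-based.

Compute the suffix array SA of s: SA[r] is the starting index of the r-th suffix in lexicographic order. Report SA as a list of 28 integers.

rank→(start, suffix):
  0 → (27, 'a')
  1 → (20, 'aaaababa')
  2 → (21, 'aaababa')
  3 → (11, 'aaabbbbabaaaababa')
  4 → (22, 'aababa')
  5 → (2, 'aababbbabaaabbbbabaaaababa')
  6 → (12, 'aabbbbabaaaababa')
  7 → (25, 'aba')
  8 → (18, 'abaaaababa')
  9 → (9, 'abaaabbbbabaaaababa')
  10 → (0, 'abaababbbabaaabbbbabaaaababa')
  11 → (23, 'ababa')
  12 → (3, 'ababbbabaaabbbbabaaaababa')
  13 → (5, 'abbbabaaabbbbabaaaababa')
  14 → (13, 'abbbbabaaaababa')
  15 → (26, 'ba')
  16 → (19, 'baaaababa')
  17 → (10, 'baaabbbbabaaaababa')
  18 → (1, 'baababbbabaaabbbbabaaaababa')
  19 → (24, 'baba')
  20 → (17, 'babaaaababa')
  21 → (8, 'babaaabbbbabaaaababa')
  22 → (4, 'babbbabaaabbbbabaaaababa')
  23 → (16, 'bbabaaaababa')
  24 → (7, 'bbabaaabbbbabaaaababa')
  25 → (15, 'bbbabaaaababa')
  26 → (6, 'bbbabaaabbbbabaaaababa')
  27 → (14, 'bbbbabaaaababa')

[27, 20, 21, 11, 22, 2, 12, 25, 18, 9, 0, 23, 3, 5, 13, 26, 19, 10, 1, 24, 17, 8, 4, 16, 7, 15, 6, 14]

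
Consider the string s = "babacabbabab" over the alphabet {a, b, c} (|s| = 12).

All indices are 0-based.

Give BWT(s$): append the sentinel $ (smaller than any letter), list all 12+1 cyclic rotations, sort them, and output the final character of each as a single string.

rank  rotation       last
    0  $babacabbabab  b
    1  ab$babacabbab  b
    2  abab$babacabb  b
    3  abacabbabab$b  b
    4  abbabab$babac  c
    5  acabbabab$bab  b
    6  b$babacabbaba  a
    7  bab$babacabba  a
    8  babab$babacab  b
    9  babacabbabab$  $
   10  bacabbabab$ba  a
   11  bbabab$babaca  a
   12  cabbabab$baba  a

bbbbcbaab$aaa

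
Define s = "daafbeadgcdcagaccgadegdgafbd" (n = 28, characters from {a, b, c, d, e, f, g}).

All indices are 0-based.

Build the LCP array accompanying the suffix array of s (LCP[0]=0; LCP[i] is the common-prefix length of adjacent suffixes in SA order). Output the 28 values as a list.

rank→(start, suffix):
  0 → (1, 'aafbeadgcdcagaccgadegdgafbd')
  1 → (14, 'accgadegdgafbd')
  2 → (18, 'adegdgafbd')
  3 → (6, 'adgcdcagaccgadegdgafbd')
  4 → (24, 'afbd')
  5 → (2, 'afbeadgcdcagaccgadegdgafbd')
  6 → (12, 'agaccgadegdgafbd')
  7 → (26, 'bd')
  8 → (4, 'beadgcdcagaccgadegdgafbd')
  9 → (11, 'cagaccgadegdgafbd')
  10 → (15, 'ccgadegdgafbd')
  11 → (9, 'cdcagaccgadegdgafbd')
  12 → (16, 'cgadegdgafbd')
  13 → (27, 'd')
  14 → (0, 'daafbeadgcdcagaccgadegdgafbd')
  15 → (10, 'dcagaccgadegdgafbd')
  16 → (19, 'degdgafbd')
  17 → (22, 'dgafbd')
  18 → (7, 'dgcdcagaccgadegdgafbd')
  19 → (5, 'eadgcdcagaccgadegdgafbd')
  20 → (20, 'egdgafbd')
  21 → (25, 'fbd')
  22 → (3, 'fbeadgcdcagaccgadegdgafbd')
  23 → (13, 'gaccgadegdgafbd')
  24 → (17, 'gadegdgafbd')
  25 → (23, 'gafbd')
  26 → (8, 'gcdcagaccgadegdgafbd')
  27 → (21, 'gdgafbd')

SA = [1, 14, 18, 6, 24, 2, 12, 26, 4, 11, 15, 9, 16, 27, 0, 10, 19, 22, 7, 5, 20, 25, 3, 13, 17, 23, 8, 21]
[i] adj suffixes → lcp
  [1] 1/14 → 1 ('a')
  [2] 14/18 → 1 ('a')
  [3] 18/6 → 2 ('ad')
  [4] 6/24 → 1 ('a')
  [5] 24/2 → 3 ('afb')
  [6] 2/12 → 1 ('a')
  [7] 12/26 → 0 ('')
  [8] 26/4 → 1 ('b')
  [9] 4/11 → 0 ('')
  [10] 11/15 → 1 ('c')
  [11] 15/9 → 1 ('c')
  [12] 9/16 → 1 ('c')
  [13] 16/27 → 0 ('')
  [14] 27/0 → 1 ('d')
  [15] 0/10 → 1 ('d')
  [16] 10/19 → 1 ('d')
  [17] 19/22 → 1 ('d')
  [18] 22/7 → 2 ('dg')
  [19] 7/5 → 0 ('')
  [20] 5/20 → 1 ('e')
  [21] 20/25 → 0 ('')
  [22] 25/3 → 2 ('fb')
  [23] 3/13 → 0 ('')
  [24] 13/17 → 2 ('ga')
  [25] 17/23 → 2 ('ga')
  [26] 23/8 → 1 ('g')
  [27] 8/21 → 1 ('g')

[0, 1, 1, 2, 1, 3, 1, 0, 1, 0, 1, 1, 1, 0, 1, 1, 1, 1, 2, 0, 1, 0, 2, 0, 2, 2, 1, 1]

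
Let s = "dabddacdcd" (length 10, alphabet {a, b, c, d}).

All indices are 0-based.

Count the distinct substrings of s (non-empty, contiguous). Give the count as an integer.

rank | idx | suffix
   0 |   1 | abddacdcd
   1 |   5 | acdcd
   2 |   2 | bddacdcd
   3 |   8 | cd
   4 |   6 | cdcd
   5 |   9 | d
   6 |   0 | dabddacdcd
   7 |   4 | dacdcd
   8 |   7 | dcd
   9 |   3 | ddacdcd

SA = [1, 5, 2, 8, 6, 9, 0, 4, 7, 3]
[i] adj suffixes → lcp
  [1] 1/5 → 1 ('a')
  [2] 5/2 → 0 ('')
  [3] 2/8 → 0 ('')
  [4] 8/6 → 2 ('cd')
  [5] 6/9 → 0 ('')
  [6] 9/0 → 1 ('d')
  [7] 0/4 → 2 ('da')
  [8] 4/7 → 1 ('d')
  [9] 7/3 → 1 ('d')

n(n+1)/2 = 10·11/2 = 55
Σ LCP = 0 + 1 + 0 + 0 + 2 + 0 + 1 + 2 + 1 + 1 = 8
distinct = 55 − 8 = 47

47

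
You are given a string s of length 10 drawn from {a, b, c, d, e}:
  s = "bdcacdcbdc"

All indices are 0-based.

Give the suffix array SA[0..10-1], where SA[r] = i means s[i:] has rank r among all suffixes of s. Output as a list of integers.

[3, 7, 0, 9, 2, 6, 4, 8, 1, 5]

rank | idx | suffix
   0 |   3 | acdcbdc
   1 |   7 | bdc
   2 |   0 | bdcacdcbdc
   3 |   9 | c
   4 |   2 | cacdcbdc
   5 |   6 | cbdc
   6 |   4 | cdcbdc
   7 |   8 | dc
   8 |   1 | dcacdcbdc
   9 |   5 | dcbdc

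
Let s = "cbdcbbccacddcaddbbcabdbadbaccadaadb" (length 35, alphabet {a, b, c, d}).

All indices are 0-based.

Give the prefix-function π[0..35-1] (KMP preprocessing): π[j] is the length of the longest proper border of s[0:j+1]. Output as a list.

π[0] = 0
j=1 s[j]='b': π[1]=0 (border '')
j=2 s[j]='d': π[2]=0 (border '')
j=3 s[j]='c': π[3]=1 (border 'c')
j=4 s[j]='b': π[4]=2 (border 'cb')
j=5 s[j]='b': k: 2→0; π[5]=0 (border '')
j=6 s[j]='c': π[6]=1 (border 'c')
j=7 s[j]='c': k: 1→0; π[7]=1 (border 'c')
j=8 s[j]='a': k: 1→0; π[8]=0 (border '')
j=9 s[j]='c': π[9]=1 (border 'c')
j=10 s[j]='d': k: 1→0; π[10]=0 (border '')
j=11 s[j]='d': π[11]=0 (border '')
j=12 s[j]='c': π[12]=1 (border 'c')
j=13 s[j]='a': k: 1→0; π[13]=0 (border '')
j=14 s[j]='d': π[14]=0 (border '')
j=15 s[j]='d': π[15]=0 (border '')
j=16 s[j]='b': π[16]=0 (border '')
j=17 s[j]='b': π[17]=0 (border '')
j=18 s[j]='c': π[18]=1 (border 'c')
j=19 s[j]='a': k: 1→0; π[19]=0 (border '')
j=20 s[j]='b': π[20]=0 (border '')
j=21 s[j]='d': π[21]=0 (border '')
j=22 s[j]='b': π[22]=0 (border '')
j=23 s[j]='a': π[23]=0 (border '')
j=24 s[j]='d': π[24]=0 (border '')
j=25 s[j]='b': π[25]=0 (border '')
j=26 s[j]='a': π[26]=0 (border '')
j=27 s[j]='c': π[27]=1 (border 'c')
j=28 s[j]='c': k: 1→0; π[28]=1 (border 'c')
j=29 s[j]='a': k: 1→0; π[29]=0 (border '')
j=30 s[j]='d': π[30]=0 (border '')
j=31 s[j]='a': π[31]=0 (border '')
j=32 s[j]='a': π[32]=0 (border '')
j=33 s[j]='d': π[33]=0 (border '')
j=34 s[j]='b': π[34]=0 (border '')

[0, 0, 0, 1, 2, 0, 1, 1, 0, 1, 0, 0, 1, 0, 0, 0, 0, 0, 1, 0, 0, 0, 0, 0, 0, 0, 0, 1, 1, 0, 0, 0, 0, 0, 0]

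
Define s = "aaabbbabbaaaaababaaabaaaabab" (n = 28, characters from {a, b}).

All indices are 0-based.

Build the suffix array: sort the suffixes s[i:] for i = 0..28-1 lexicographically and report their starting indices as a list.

[9, 21, 10, 17, 22, 11, 0, 18, 23, 12, 1, 26, 19, 15, 24, 13, 6, 2, 27, 8, 20, 16, 25, 14, 5, 7, 4, 3]

rank | idx | suffix
   0 |   9 | aaaaababaaabaaaabab
   1 |  21 | aaaabab
   2 |  10 | aaaababaaabaaaabab
   3 |  17 | aaabaaaabab
   4 |  22 | aaabab
   5 |  11 | aaababaaabaaaabab
   6 |   0 | aaabbbabbaaaaababaaabaaaabab
   7 |  18 | aabaaaabab
   8 |  23 | aabab
   9 |  12 | aababaaabaaaabab
  10 |   1 | aabbbabbaaaaababaaabaaaabab
  11 |  26 | ab
  12 |  19 | abaaaabab
  13 |  15 | abaaabaaaabab
  14 |  24 | abab
  15 |  13 | ababaaabaaaabab
  16 |   6 | abbaaaaababaaabaaaabab
  17 |   2 | abbbabbaaaaababaaabaaaabab
  18 |  27 | b
  19 |   8 | baaaaababaaabaaaabab
  20 |  20 | baaaabab
  21 |  16 | baaabaaaabab
  22 |  25 | bab
  23 |  14 | babaaabaaaabab
  24 |   5 | babbaaaaababaaabaaaabab
  25 |   7 | bbaaaaababaaabaaaabab
  26 |   4 | bbabbaaaaababaaabaaaabab
  27 |   3 | bbbabbaaaaababaaabaaaabab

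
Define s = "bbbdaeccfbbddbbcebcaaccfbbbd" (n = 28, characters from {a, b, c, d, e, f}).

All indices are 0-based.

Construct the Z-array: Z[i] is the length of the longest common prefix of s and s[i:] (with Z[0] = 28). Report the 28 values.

[28, 2, 1, 0, 0, 0, 0, 0, 0, 2, 1, 0, 0, 2, 1, 0, 0, 1, 0, 0, 0, 0, 0, 0, 4, 2, 1, 0]

Z[0]=28
i=1: fresh scan; Z[1]=2 extend→box=[1,3)
i=2: min(r-i=1, Z[1]=2)=1; Z[2]=1
i=3: fresh scan; Z[3]=0
i=4: fresh scan; Z[4]=0
i=5: fresh scan; Z[5]=0
i=6: fresh scan; Z[6]=0
i=7: fresh scan; Z[7]=0
i=8: fresh scan; Z[8]=0
i=9: fresh scan; Z[9]=2 extend→box=[9,11)
i=10: min(r-i=1, Z[1]=2)=1; Z[10]=1
i=11: fresh scan; Z[11]=0
i=12: fresh scan; Z[12]=0
i=13: fresh scan; Z[13]=2 extend→box=[13,15)
i=14: min(r-i=1, Z[1]=2)=1; Z[14]=1
i=15: fresh scan; Z[15]=0
i=16: fresh scan; Z[16]=0
i=17: fresh scan; Z[17]=1 extend→box=[17,18)
i=18: fresh scan; Z[18]=0
i=19: fresh scan; Z[19]=0
i=20: fresh scan; Z[20]=0
i=21: fresh scan; Z[21]=0
i=22: fresh scan; Z[22]=0
i=23: fresh scan; Z[23]=0
i=24: fresh scan; Z[24]=4 extend→box=[24,28)
i=25: min(r-i=3, Z[1]=2)=2; Z[25]=2
i=26: min(r-i=2, Z[2]=1)=1; Z[26]=1
i=27: min(r-i=1, Z[3]=0)=0; Z[27]=0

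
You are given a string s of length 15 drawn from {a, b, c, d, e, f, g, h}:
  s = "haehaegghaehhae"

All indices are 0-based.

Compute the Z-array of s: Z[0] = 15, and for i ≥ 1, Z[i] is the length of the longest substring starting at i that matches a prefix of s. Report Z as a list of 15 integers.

[15, 0, 0, 3, 0, 0, 0, 0, 4, 0, 0, 1, 3, 0, 0]

Z[0]=15
i=1: fresh scan; Z[1]=0
i=2: fresh scan; Z[2]=0
i=3: fresh scan; Z[3]=3 scan→box=[3,6)
i=4: min(r-i=2, Z[1]=0)=0; Z[4]=0
i=5: min(r-i=1, Z[2]=0)=0; Z[5]=0
i=6: fresh scan; Z[6]=0
i=7: fresh scan; Z[7]=0
i=8: fresh scan; Z[8]=4 scan→box=[8,12)
i=9: min(r-i=3, Z[1]=0)=0; Z[9]=0
i=10: min(r-i=2, Z[2]=0)=0; Z[10]=0
i=11: min(r-i=1, Z[3]=3)=1; Z[11]=1
i=12: fresh scan; Z[12]=3 scan→box=[12,15)
i=13: min(r-i=2, Z[1]=0)=0; Z[13]=0
i=14: min(r-i=1, Z[2]=0)=0; Z[14]=0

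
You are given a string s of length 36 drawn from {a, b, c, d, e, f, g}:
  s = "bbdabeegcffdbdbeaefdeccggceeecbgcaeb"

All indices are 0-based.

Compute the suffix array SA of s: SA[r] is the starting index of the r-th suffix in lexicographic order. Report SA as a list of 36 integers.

[3, 33, 16, 35, 0, 1, 12, 14, 4, 30, 32, 29, 21, 25, 8, 22, 2, 11, 13, 19, 15, 34, 28, 20, 27, 26, 5, 17, 6, 10, 18, 9, 31, 24, 7, 23]

rank→(start, suffix):
  0 → (3, 'abeegcffdbdbeaefdeccggceeecbgcaeb')
  1 → (33, 'aeb')
  2 → (16, 'aefdeccggceeecbgcaeb')
  3 → (35, 'b')
  4 → (0, 'bbdabeegcffdbdbeaefdeccggceeecbgcaeb')
  5 → (1, 'bdabeegcffdbdbeaefdeccggceeecbgcaeb')
  6 → (12, 'bdbeaefdeccggceeecbgcaeb')
  7 → (14, 'beaefdeccggceeecbgcaeb')
  8 → (4, 'beegcffdbdbeaefdeccggceeecbgcaeb')
  9 → (30, 'bgcaeb')
  10 → (32, 'caeb')
  11 → (29, 'cbgcaeb')
  12 → (21, 'ccggceeecbgcaeb')
  13 → (25, 'ceeecbgcaeb')
  14 → (8, 'cffdbdbeaefdeccggceeecbgcaeb')
  15 → (22, 'cggceeecbgcaeb')
  16 → (2, 'dabeegcffdbdbeaefdeccggceeecbgcaeb')
  17 → (11, 'dbdbeaefdeccggceeecbgcaeb')
  18 → (13, 'dbeaefdeccggceeecbgcaeb')
  19 → (19, 'deccggceeecbgcaeb')
  20 → (15, 'eaefdeccggceeecbgcaeb')
  21 → (34, 'eb')
  22 → (28, 'ecbgcaeb')
  23 → (20, 'eccggceeecbgcaeb')
  24 → (27, 'eecbgcaeb')
  25 → (26, 'eeecbgcaeb')
  26 → (5, 'eegcffdbdbeaefdeccggceeecbgcaeb')
  27 → (17, 'efdeccggceeecbgcaeb')
  28 → (6, 'egcffdbdbeaefdeccggceeecbgcaeb')
  29 → (10, 'fdbdbeaefdeccggceeecbgcaeb')
  30 → (18, 'fdeccggceeecbgcaeb')
  31 → (9, 'ffdbdbeaefdeccggceeecbgcaeb')
  32 → (31, 'gcaeb')
  33 → (24, 'gceeecbgcaeb')
  34 → (7, 'gcffdbdbeaefdeccggceeecbgcaeb')
  35 → (23, 'ggceeecbgcaeb')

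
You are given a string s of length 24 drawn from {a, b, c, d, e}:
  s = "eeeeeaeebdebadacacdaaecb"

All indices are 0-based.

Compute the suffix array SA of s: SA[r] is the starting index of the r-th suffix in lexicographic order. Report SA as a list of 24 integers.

[19, 14, 16, 12, 20, 5, 23, 11, 8, 15, 22, 17, 18, 13, 9, 4, 10, 7, 21, 3, 6, 2, 1, 0]

rank | idx | suffix
   0 |  19 | aaecb
   1 |  14 | acacdaaecb
   2 |  16 | acdaaecb
   3 |  12 | adacacdaaecb
   4 |  20 | aecb
   5 |   5 | aeebdebadacacdaaecb
   6 |  23 | b
   7 |  11 | badacacdaaecb
   8 |   8 | bdebadacacdaaecb
   9 |  15 | cacdaaecb
  10 |  22 | cb
  11 |  17 | cdaaecb
  12 |  18 | daaecb
  13 |  13 | dacacdaaecb
  14 |   9 | debadacacdaaecb
  15 |   4 | eaeebdebadacacdaaecb
  16 |  10 | ebadacacdaaecb
  17 |   7 | ebdebadacacdaaecb
  18 |  21 | ecb
  19 |   3 | eeaeebdebadacacdaaecb
  20 |   6 | eebdebadacacdaaecb
  21 |   2 | eeeaeebdebadacacdaaecb
  22 |   1 | eeeeaeebdebadacacdaaecb
  23 |   0 | eeeeeaeebdebadacacdaaecb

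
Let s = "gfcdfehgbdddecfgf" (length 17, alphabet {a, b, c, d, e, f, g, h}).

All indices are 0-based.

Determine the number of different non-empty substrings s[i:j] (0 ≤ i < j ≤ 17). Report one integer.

141

rank→(start, suffix):
  0 → (8, 'bdddecfgf')
  1 → (2, 'cdfehgbdddecfgf')
  2 → (13, 'cfgf')
  3 → (9, 'dddecfgf')
  4 → (10, 'ddecfgf')
  5 → (11, 'decfgf')
  6 → (3, 'dfehgbdddecfgf')
  7 → (12, 'ecfgf')
  8 → (5, 'ehgbdddecfgf')
  9 → (16, 'f')
  10 → (1, 'fcdfehgbdddecfgf')
  11 → (4, 'fehgbdddecfgf')
  12 → (14, 'fgf')
  13 → (7, 'gbdddecfgf')
  14 → (15, 'gf')
  15 → (0, 'gfcdfehgbdddecfgf')
  16 → (6, 'hgbdddecfgf')

SA = [8, 2, 13, 9, 10, 11, 3, 12, 5, 16, 1, 4, 14, 7, 15, 0, 6]
rank  pair      lcp
   1  s[8:],s[2:]  0  ''
   2  s[2:],s[13:]  1  'c'
   3  s[13:],s[9:]  0  ''
   4  s[9:],s[10:]  2  'dd'
   5  s[10:],s[11:]  1  'd'
   6  s[11:],s[3:]  1  'd'
   7  s[3:],s[12:]  0  ''
   8  s[12:],s[5:]  1  'e'
   9  s[5:],s[16:]  0  ''
  10  s[16:],s[1:]  1  'f'
  11  s[1:],s[4:]  1  'f'
  12  s[4:],s[14:]  1  'f'
  13  s[14:],s[7:]  0  ''
  14  s[7:],s[15:]  1  'g'
  15  s[15:],s[0:]  2  'gf'
  16  s[0:],s[6:]  0  ''

n(n+1)/2 = 17·18/2 = 153
Σ LCP = 0 + 0 + 1 + 0 + 2 + 1 + 1 + 0 + 1 + 0 + 1 + 1 + 1 + 0 + 1 + 2 + 0 = 12
distinct = 153 − 12 = 141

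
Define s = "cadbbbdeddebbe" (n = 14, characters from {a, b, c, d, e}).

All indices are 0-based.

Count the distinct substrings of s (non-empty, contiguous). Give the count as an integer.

93

rank | idx | suffix
   0 |   1 | adbbbdeddebbe
   1 |   3 | bbbdeddebbe
   2 |   4 | bbdeddebbe
   3 |  11 | bbe
   4 |   5 | bdeddebbe
   5 |  12 | be
   6 |   0 | cadbbbdeddebbe
   7 |   2 | dbbbdeddebbe
   8 |   8 | ddebbe
   9 |   9 | debbe
  10 |   6 | deddebbe
  11 |  13 | e
  12 |  10 | ebbe
  13 |   7 | eddebbe

SA = [1, 3, 4, 11, 5, 12, 0, 2, 8, 9, 6, 13, 10, 7]
rank  pair      lcp
   1  s[1:],s[3:]  0  ''
   2  s[3:],s[4:]  2  'bb'
   3  s[4:],s[11:]  2  'bb'
   4  s[11:],s[5:]  1  'b'
   5  s[5:],s[12:]  1  'b'
   6  s[12:],s[0:]  0  ''
   7  s[0:],s[2:]  0  ''
   8  s[2:],s[8:]  1  'd'
   9  s[8:],s[9:]  1  'd'
  10  s[9:],s[6:]  2  'de'
  11  s[6:],s[13:]  0  ''
  12  s[13:],s[10:]  1  'e'
  13  s[10:],s[7:]  1  'e'

n(n+1)/2 = 14·15/2 = 105
Σ LCP = 0 + 0 + 2 + 2 + 1 + 1 + 0 + 0 + 1 + 1 + 2 + 0 + 1 + 1 = 12
distinct = 105 − 12 = 93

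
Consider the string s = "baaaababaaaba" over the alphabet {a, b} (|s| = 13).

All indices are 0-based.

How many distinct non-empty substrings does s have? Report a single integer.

61

rank→(start, suffix):
  0 → (12, 'a')
  1 → (1, 'aaaababaaaba')
  2 → (8, 'aaaba')
  3 → (2, 'aaababaaaba')
  4 → (9, 'aaba')
  5 → (3, 'aababaaaba')
  6 → (10, 'aba')
  7 → (6, 'abaaaba')
  8 → (4, 'ababaaaba')
  9 → (11, 'ba')
  10 → (0, 'baaaababaaaba')
  11 → (7, 'baaaba')
  12 → (5, 'babaaaba')

SA = [12, 1, 8, 2, 9, 3, 10, 6, 4, 11, 0, 7, 5]
[i] adj suffixes → lcp
  [1] 12/1 → 1 ('a')
  [2] 1/8 → 3 ('aaa')
  [3] 8/2 → 5 ('aaaba')
  [4] 2/9 → 2 ('aa')
  [5] 9/3 → 4 ('aaba')
  [6] 3/10 → 1 ('a')
  [7] 10/6 → 3 ('aba')
  [8] 6/4 → 3 ('aba')
  [9] 4/11 → 0 ('')
  [10] 11/0 → 2 ('ba')
  [11] 0/7 → 4 ('baaa')
  [12] 7/5 → 2 ('ba')

n(n+1)/2 = 13·14/2 = 91
Σ LCP = 0 + 1 + 3 + 5 + 2 + 4 + 1 + 3 + 3 + 0 + 2 + 4 + 2 = 30
distinct = 91 − 30 = 61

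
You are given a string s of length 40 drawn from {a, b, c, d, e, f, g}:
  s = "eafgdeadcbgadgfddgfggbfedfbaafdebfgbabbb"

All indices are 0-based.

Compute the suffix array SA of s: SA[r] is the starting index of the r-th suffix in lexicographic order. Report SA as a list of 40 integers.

rank→(start, suffix):
  0 → (27, 'aafdebfgbabbb')
  1 → (36, 'abbb')
  2 → (6, 'adcbgadgfddgfggbfedfbaafdebfgbabbb')
  3 → (11, 'adgfddgfggbfedfbaafdebfgbabbb')
  4 → (28, 'afdebfgbabbb')
  5 → (1, 'afgdeadcbgadgfddgfggbfedfbaafdebfgbabbb')
  6 → (39, 'b')
  7 → (26, 'baafdebfgbabbb')
  8 → (35, 'babbb')
  9 → (38, 'bb')
  10 → (37, 'bbb')
  11 → (21, 'bfedfbaafdebfgbabbb')
  12 → (32, 'bfgbabbb')
  13 → (9, 'bgadgfddgfggbfedfbaafdebfgbabbb')
  14 → (8, 'cbgadgfddgfggbfedfbaafdebfgbabbb')
  15 → (7, 'dcbgadgfddgfggbfedfbaafdebfgbabbb')
  16 → (15, 'ddgfggbfedfbaafdebfgbabbb')
  17 → (4, 'deadcbgadgfddgfggbfedfbaafdebfgbabbb')
  18 → (30, 'debfgbabbb')
  19 → (24, 'dfbaafdebfgbabbb')
  20 → (12, 'dgfddgfggbfedfbaafdebfgbabbb')
  21 → (16, 'dgfggbfedfbaafdebfgbabbb')
  22 → (5, 'eadcbgadgfddgfggbfedfbaafdebfgbabbb')
  23 → (0, 'eafgdeadcbgadgfddgfggbfedfbaafdebfgbabbb')
  24 → (31, 'ebfgbabbb')
  25 → (23, 'edfbaafdebfgbabbb')
  26 → (25, 'fbaafdebfgbabbb')
  27 → (14, 'fddgfggbfedfbaafdebfgbabbb')
  28 → (29, 'fdebfgbabbb')
  29 → (22, 'fedfbaafdebfgbabbb')
  30 → (33, 'fgbabbb')
  31 → (2, 'fgdeadcbgadgfddgfggbfedfbaafdebfgbabbb')
  32 → (18, 'fggbfedfbaafdebfgbabbb')
  33 → (10, 'gadgfddgfggbfedfbaafdebfgbabbb')
  34 → (34, 'gbabbb')
  35 → (20, 'gbfedfbaafdebfgbabbb')
  36 → (3, 'gdeadcbgadgfddgfggbfedfbaafdebfgbabbb')
  37 → (13, 'gfddgfggbfedfbaafdebfgbabbb')
  38 → (17, 'gfggbfedfbaafdebfgbabbb')
  39 → (19, 'ggbfedfbaafdebfgbabbb')

[27, 36, 6, 11, 28, 1, 39, 26, 35, 38, 37, 21, 32, 9, 8, 7, 15, 4, 30, 24, 12, 16, 5, 0, 31, 23, 25, 14, 29, 22, 33, 2, 18, 10, 34, 20, 3, 13, 17, 19]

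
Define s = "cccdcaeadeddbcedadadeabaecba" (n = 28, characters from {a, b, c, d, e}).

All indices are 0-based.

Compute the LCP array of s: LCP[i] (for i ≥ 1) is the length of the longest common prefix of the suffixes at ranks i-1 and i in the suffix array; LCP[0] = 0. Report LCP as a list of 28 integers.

rank→(start, suffix):
  0 → (27, 'a')
  1 → (21, 'abaecba')
  2 → (16, 'adadeabaecba')
  3 → (18, 'adeabaecba')
  4 → (7, 'adeddbcedadadeabaecba')
  5 → (5, 'aeadeddbcedadadeabaecba')
  6 → (23, 'aecba')
  7 → (26, 'ba')
  8 → (22, 'baecba')
  9 → (12, 'bcedadadeabaecba')
  10 → (4, 'caeadeddbcedadadeabaecba')
  11 → (25, 'cba')
  12 → (0, 'cccdcaeadeddbcedadadeabaecba')
  13 → (1, 'ccdcaeadeddbcedadadeabaecba')
  14 → (2, 'cdcaeadeddbcedadadeabaecba')
  15 → (13, 'cedadadeabaecba')
  16 → (15, 'dadadeabaecba')
  17 → (17, 'dadeabaecba')
  18 → (11, 'dbcedadadeabaecba')
  19 → (3, 'dcaeadeddbcedadadeabaecba')
  20 → (10, 'ddbcedadadeabaecba')
  21 → (19, 'deabaecba')
  22 → (8, 'deddbcedadadeabaecba')
  23 → (20, 'eabaecba')
  24 → (6, 'eadeddbcedadadeabaecba')
  25 → (24, 'ecba')
  26 → (14, 'edadadeabaecba')
  27 → (9, 'eddbcedadadeabaecba')

SA = [27, 21, 16, 18, 7, 5, 23, 26, 22, 12, 4, 25, 0, 1, 2, 13, 15, 17, 11, 3, 10, 19, 8, 20, 6, 24, 14, 9]
[i] adj suffixes → lcp
  [1] 27/21 → 1 ('a')
  [2] 21/16 → 1 ('a')
  [3] 16/18 → 2 ('ad')
  [4] 18/7 → 3 ('ade')
  [5] 7/5 → 1 ('a')
  [6] 5/23 → 2 ('ae')
  [7] 23/26 → 0 ('')
  [8] 26/22 → 2 ('ba')
  [9] 22/12 → 1 ('b')
  [10] 12/4 → 0 ('')
  [11] 4/25 → 1 ('c')
  [12] 25/0 → 1 ('c')
  [13] 0/1 → 2 ('cc')
  [14] 1/2 → 1 ('c')
  [15] 2/13 → 1 ('c')
  [16] 13/15 → 0 ('')
  [17] 15/17 → 3 ('dad')
  [18] 17/11 → 1 ('d')
  [19] 11/3 → 1 ('d')
  [20] 3/10 → 1 ('d')
  [21] 10/19 → 1 ('d')
  [22] 19/8 → 2 ('de')
  [23] 8/20 → 0 ('')
  [24] 20/6 → 2 ('ea')
  [25] 6/24 → 1 ('e')
  [26] 24/14 → 1 ('e')
  [27] 14/9 → 2 ('ed')

[0, 1, 1, 2, 3, 1, 2, 0, 2, 1, 0, 1, 1, 2, 1, 1, 0, 3, 1, 1, 1, 1, 2, 0, 2, 1, 1, 2]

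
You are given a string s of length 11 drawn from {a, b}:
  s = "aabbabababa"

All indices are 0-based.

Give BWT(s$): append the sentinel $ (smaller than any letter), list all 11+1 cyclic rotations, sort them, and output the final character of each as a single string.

rank  rotation      last
    0  $aabbabababa  a
    1  a$aabbababab  b
    2  aabbabababa$  $
    3  aba$aabbabab  b
    4  ababa$aabbab  b
    5  abababa$aabb  b
    6  abbabababa$a  a
    7  ba$aabbababa  a
    8  baba$aabbaba  a
    9  bababa$aabba  a
   10  babababa$aab  b
   11  bbabababa$aa  a

ab$bbbaaaaba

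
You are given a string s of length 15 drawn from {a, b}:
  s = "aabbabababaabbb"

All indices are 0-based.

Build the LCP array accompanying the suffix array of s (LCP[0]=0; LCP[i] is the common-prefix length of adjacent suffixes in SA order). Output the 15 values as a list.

[0, 4, 1, 3, 5, 2, 3, 0, 1, 2, 4, 6, 1, 2, 2]

rank | idx | suffix
   0 |   0 | aabbabababaabbb
   1 |  10 | aabbb
   2 |   8 | abaabbb
   3 |   6 | ababaabbb
   4 |   4 | abababaabbb
   5 |   1 | abbabababaabbb
   6 |  11 | abbb
   7 |  14 | b
   8 |   9 | baabbb
   9 |   7 | babaabbb
  10 |   5 | bababaabbb
  11 |   3 | babababaabbb
  12 |  13 | bb
  13 |   2 | bbabababaabbb
  14 |  12 | bbb

SA = [0, 10, 8, 6, 4, 1, 11, 14, 9, 7, 5, 3, 13, 2, 12]
rank  pair      lcp
   1  s[0:],s[10:]  4  'aabb'
   2  s[10:],s[8:]  1  'a'
   3  s[8:],s[6:]  3  'aba'
   4  s[6:],s[4:]  5  'ababa'
   5  s[4:],s[1:]  2  'ab'
   6  s[1:],s[11:]  3  'abb'
   7  s[11:],s[14:]  0  ''
   8  s[14:],s[9:]  1  'b'
   9  s[9:],s[7:]  2  'ba'
  10  s[7:],s[5:]  4  'baba'
  11  s[5:],s[3:]  6  'bababa'
  12  s[3:],s[13:]  1  'b'
  13  s[13:],s[2:]  2  'bb'
  14  s[2:],s[12:]  2  'bb'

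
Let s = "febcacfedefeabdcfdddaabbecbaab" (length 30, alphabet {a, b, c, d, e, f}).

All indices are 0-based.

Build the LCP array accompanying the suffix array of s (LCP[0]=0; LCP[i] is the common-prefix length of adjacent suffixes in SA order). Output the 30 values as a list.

[0, 3, 1, 2, 2, 1, 0, 1, 1, 1, 1, 1, 0, 1, 1, 2, 0, 1, 1, 2, 1, 0, 1, 1, 1, 1, 0, 1, 2, 2]

rank | idx | suffix
   0 |  27 | aab
   1 |  20 | aabbecbaab
   2 |  28 | ab
   3 |  21 | abbecbaab
   4 |  12 | abdcfdddaabbecbaab
   5 |   4 | acfedefeabdcfdddaabbecbaab
   6 |  29 | b
   7 |  26 | baab
   8 |  22 | bbecbaab
   9 |   2 | bcacfedefeabdcfdddaabbecbaab
  10 |  13 | bdcfdddaabbecbaab
  11 |  23 | becbaab
  12 |   3 | cacfedefeabdcfdddaabbecbaab
  13 |  25 | cbaab
  14 |  15 | cfdddaabbecbaab
  15 |   5 | cfedefeabdcfdddaabbecbaab
  16 |  19 | daabbecbaab
  17 |  14 | dcfdddaabbecbaab
  18 |  18 | ddaabbecbaab
  19 |  17 | dddaabbecbaab
  20 |   8 | defeabdcfdddaabbecbaab
  21 |  11 | eabdcfdddaabbecbaab
  22 |   1 | ebcacfedefeabdcfdddaabbecbaab
  23 |  24 | ecbaab
  24 |   7 | edefeabdcfdddaabbecbaab
  25 |   9 | efeabdcfdddaabbecbaab
  26 |  16 | fdddaabbecbaab
  27 |  10 | feabdcfdddaabbecbaab
  28 |   0 | febcacfedefeabdcfdddaabbecbaab
  29 |   6 | fedefeabdcfdddaabbecbaab

SA = [27, 20, 28, 21, 12, 4, 29, 26, 22, 2, 13, 23, 3, 25, 15, 5, 19, 14, 18, 17, 8, 11, 1, 24, 7, 9, 16, 10, 0, 6]
i: (SA[i-1],SA[i]) lcp shared
  1: (27,20) 3 'aab'
  2: (20,28) 1 'a'
  3: (28,21) 2 'ab'
  4: (21,12) 2 'ab'
  5: (12,4) 1 'a'
  6: (4,29) 0 ''
  7: (29,26) 1 'b'
  8: (26,22) 1 'b'
  9: (22,2) 1 'b'
  10: (2,13) 1 'b'
  11: (13,23) 1 'b'
  12: (23,3) 0 ''
  13: (3,25) 1 'c'
  14: (25,15) 1 'c'
  15: (15,5) 2 'cf'
  16: (5,19) 0 ''
  17: (19,14) 1 'd'
  18: (14,18) 1 'd'
  19: (18,17) 2 'dd'
  20: (17,8) 1 'd'
  21: (8,11) 0 ''
  22: (11,1) 1 'e'
  23: (1,24) 1 'e'
  24: (24,7) 1 'e'
  25: (7,9) 1 'e'
  26: (9,16) 0 ''
  27: (16,10) 1 'f'
  28: (10,0) 2 'fe'
  29: (0,6) 2 'fe'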